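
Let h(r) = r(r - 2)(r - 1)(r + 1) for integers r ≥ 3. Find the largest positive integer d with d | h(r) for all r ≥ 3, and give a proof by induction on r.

Computing the first values: h(3) = 24 and h(4) = 120; gcd(24, 120) = 24, so d ≤ 24.
We prove 24 | r(r - 2)(r - 1)(r + 1) for all r ≥ 3 by induction on r.
When r = 3: h(3) = 24 = 24·(1), so 24 | h(3).
Inductive step: suppose the statement holds for some p ≥ 3, i.e. 24 | h(p). Then
h(p+1) − h(p) = (p-1)·p·(p+1)·(p+2) − (p-2)·(p-1)·p·(p+1) = (p-1)·p·(p+1)·[(p+2) − (p-2)] = 4·(p-1)·p·(p+1). The product of 3 consecutive integers is divisible by (3)! = 6, so h(p+1) − h(p) is divisible by 4·6 = 24. By the inductive hypothesis 24 | h(p), hence 24 | h(p+1).
By induction, the statement is established for all r ≥ 3.
Therefore the largest such d is 24.

d = 24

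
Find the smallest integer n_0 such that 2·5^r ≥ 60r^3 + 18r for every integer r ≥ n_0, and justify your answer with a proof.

At r = 5: 6250 < 7590, so the inequality fails and n_0 ≥ 6. We prove 2·5^r ≥ 60r^3 + 18r for all r ≥ 6.
For the base case r = 6: 2·5^r = 31250 and 60r^3 + 18r = 13068, so 31250 ≥ 13068.
Suppose the result is true for r = j, so 2·5^j ≥ 60j^3 + 18j.
Then 2·5^(j + 1) = 5·(2·5^j) ≥ 5·(60j^3 + 18j).
Also, for j ≥ 6 we have 5·(60j^3 + 18j) ≥ 60(j+1)^3 + 18(j+1), since 5·(60j^3 + 18j) − (60(j+1)^3 + 18(j+1)) = 240j^3 - 180j^2 - 108j - 78, which is nonnegative for all j ≥ 6.
Combining, 2·5^(j + 1) ≥ 60(j+1)^3 + 18(j+1).
This completes the induction.
Hence the smallest such n_0 is 6.

n_0 = 6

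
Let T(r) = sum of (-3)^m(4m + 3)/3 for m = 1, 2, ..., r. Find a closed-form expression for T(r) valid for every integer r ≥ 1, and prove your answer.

T(r) = (-3)^r(r + 1) - 1

We claim T(r) = (-3)^r(r + 1) - 1 for all r ≥ 1.
Base step (r = 1): T(1) = -7, and the closed form gives -7. They agree.
Inductive step: suppose the statement holds for some m ≥ 1, so T(m) = (-3)^m(m + 1) - 1.
Then T(m+1) = T(m) + ((-3)^m(-4m - 7)) = ((-3)^m(m + 1) - 1) + ((-3)^m(-4m - 7)).
Simplifying, T(m+1) = -3(-3)^m·m - 6(-3)^m - 1 = (-3)^(m+1)((m+1) + 1) - 1,
which is the closed form with r = m+1.
By the principle of mathematical induction, the result holds for all r ≥ 1.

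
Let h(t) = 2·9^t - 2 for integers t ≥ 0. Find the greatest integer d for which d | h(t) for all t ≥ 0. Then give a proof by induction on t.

Computing the first values: h(0) = 0 and h(1) = 16; gcd(0, 16) = 16, so d ≤ 16.
We prove 16 | 2·9^t - 2 for all t ≥ 0 by induction on t.
Base case (t = 0): h(0) = 0 = 16·(0), so 16 | h(0).
For the inductive step, assume it holds for an arbitrary k ≥ 0, i.e. 16 | h(k). Then
h(k+1) = 2·9^(k+1) - 2 = 9·(2·9^k - 2) + 16 = 9·h(k) + 16. The first term is divisible by 16 by the inductive hypothesis, and 16 is divisible by 16. Hence 16 | h(k+1).
By induction, the statement is established for all t ≥ 0.
Therefore the largest such d is 16.

d = 16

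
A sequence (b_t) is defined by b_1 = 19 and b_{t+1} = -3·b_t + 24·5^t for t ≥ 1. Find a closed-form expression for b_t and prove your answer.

b_t = 4(-3)^(t - 1) + 3·5^t

Computing the first terms: b_1 = 19, b_2 = 63, b_3 = 411. This suggests b_t = 4(-3)^(t - 1) + 3·5^t.
When t = 1: the formula gives 19 = 19 = b_1.
Suppose the result is true for t = m, so b_m = 4(-3)^(m - 1) + 3·5^m.
Then b_{m+1} = -3·b_m + 24·5^m = -3·(4(-3)^(m - 1) + 3·5^m) + 24·5^m = 4(-3)^m + 3·5^(m + 1) = 4(-3)^((m+1) - 1) + 3·5^(m+1),
which is the claimed formula at t = m+1.
Hence, by induction on t, the claim holds for every t ≥ 1.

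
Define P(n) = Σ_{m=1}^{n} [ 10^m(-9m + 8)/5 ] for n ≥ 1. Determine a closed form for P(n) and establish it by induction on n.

P(n) = 2·10^n(-n + 1) - 2

We claim P(n) = 2·10^n(-n + 1) - 2 for all n ≥ 1.
Base case (n = 1): P(1) = -2, and the closed form gives -2. They agree.
Inductive step: assume the claim holds for n = m, so P(m) = 2·10^m(-m + 1) - 2.
Then P(m+1) = P(m) + (10^m(-18m - 2)) = (2·10^m(-m + 1) - 2) + (10^m(-18m - 2)).
Simplifying, P(m+1) = -20·10^m·m - 2 = 2·10^(m+1)(-(m+1) + 1) - 2,
which is the closed form with n = m+1.
This completes the induction.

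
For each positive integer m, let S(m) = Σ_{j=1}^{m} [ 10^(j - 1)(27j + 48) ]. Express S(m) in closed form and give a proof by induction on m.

S(m) = 10^m(3m + 5) - 5

We claim S(m) = 10^m(3m + 5) - 5 for all m ≥ 1.
When m = 1: S(1) = 75, and the closed form gives 75. They agree.
Suppose the result is true for m = j, so S(j) = 10^j(3j + 5) - 5.
Then S(j+1) = S(j) + (10^j(27j + 75)) = (10^j(3j + 5) - 5) + (10^j(27j + 75)).
Simplifying, S(j+1) = 30·10^j·j + 80·10^j - 5 = 10^(j+1)(3(j+1) + 5) - 5,
which is the closed form with m = j+1.
By the principle of mathematical induction, the result holds for all m ≥ 1.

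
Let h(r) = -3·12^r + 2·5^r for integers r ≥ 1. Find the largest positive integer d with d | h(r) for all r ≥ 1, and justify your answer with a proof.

Computing the first values: h(1) = -26 and h(2) = -382; gcd(-26, -382) = 2, so d ≤ 2.
We prove 2 | -3·12^r + 2·5^r for all r ≥ 1 by induction on r.
For the base case r = 1: h(1) = -26 = 2·(-13), so 2 | h(1).
Inductive step: suppose the statement holds for some p ≥ 1, i.e. 2 | h(p). Then
h(p+1) − 12·h(p) = (-3·12^(p+1) + 2·5^(p+1)) − 12·(-3·12^p + 2·5^p) = (2)·5^p·(5 − 12) = (-14)·5^p. Since 2 | h(p) by the inductive hypothesis, 2 | 12·h(p); and 2 | -14 since -14 = 2·-7. Therefore 2 | h(p+1).
Hence, by induction on r, the claim holds for every r ≥ 1.
Therefore the largest such d is 2.

d = 2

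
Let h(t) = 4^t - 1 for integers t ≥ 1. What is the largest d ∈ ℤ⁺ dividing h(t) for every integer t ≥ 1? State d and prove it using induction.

d = 3

Computing the first values: h(1) = 3 and h(2) = 15; gcd(3, 15) = 3, so d ≤ 3.
We prove 3 | 4^t - 1 for all t ≥ 1 by induction on t.
For the base case t = 1: h(1) = 3 = 3·(1), so 3 | h(1).
Inductive step: assume the claim holds for t = r, i.e. 3 | h(r). Then
4^{r+1} − 1^{r+1} = 4·4^r − 1·1^r = 4·(4^r − 1^r) + (3)·1^r. The first term is divisible by 3 by the inductive hypothesis, and the second term (3)·1^r is divisible by 3 since 3 | 3. Hence 3 | h(r+1).
This completes the induction.
Therefore the largest such d is 3.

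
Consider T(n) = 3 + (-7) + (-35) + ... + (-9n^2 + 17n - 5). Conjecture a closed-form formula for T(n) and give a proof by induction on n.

T(n) = -n(3n^2 - 4n - 2)

We claim T(n) = -n(3n^2 - 4n - 2) for all n ≥ 1.
Base case (n = 1): T(1) = 3, and the closed form gives 3. They agree.
Suppose the result is true for n = j, so T(j) = j(-3j^2 + 4j + 2).
Then T(j+1) = T(j) + (-9j^2 - j + 3) = (j(-3j^2 + 4j + 2)) + (-9j^2 - j + 3).
Simplifying, T(j+1) = -(j + 1)(3j^2 + 2j - 3) = -(j+1)(3(j+1)^2 - 4(j+1) - 2),
which is the closed form with n = j+1.
This completes the induction.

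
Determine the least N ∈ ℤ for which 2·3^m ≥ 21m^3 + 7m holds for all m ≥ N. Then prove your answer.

N = 8

At m = 7: 4374 < 7252, so the inequality fails and N ≥ 8. We prove 2·3^m ≥ 21m^3 + 7m for all m ≥ 8.
For the base case m = 8: 2·3^m = 13122 and 21m^3 + 7m = 10808, so 13122 ≥ 10808.
For the inductive step, assume it holds for an arbitrary r ≥ 8, so 2·3^r ≥ 21r^3 + 7r.
Then 2·3^(r + 1) = 3·(2·3^r) ≥ 3·(21r^3 + 7r).
Also, for r ≥ 8 we have 3·(21r^3 + 7r) ≥ 21(r+1)^3 + 7(r+1), since 3·(21r^3 + 7r) − (21(r+1)^3 + 7(r+1)) = 42r^3 - 63r^2 - 49r - 28, which is nonnegative for all r ≥ 8.
Combining, 2·3^(r + 1) ≥ 21(r+1)^3 + 7(r+1).
By the principle of mathematical induction, the result holds for all m ≥ 8.
Hence the smallest such N is 8.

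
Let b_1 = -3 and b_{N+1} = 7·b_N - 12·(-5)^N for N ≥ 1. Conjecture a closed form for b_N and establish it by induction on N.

Computing the first terms: b_1 = -3, b_2 = 39, b_3 = -27. This suggests b_N = (-5)^N + 2·7^(N - 1).
For the base case N = 1: the formula gives -3 = -3 = b_1.
Inductive step: suppose the statement holds for some p ≥ 1, so b_p = (-5)^p + 2·7^(p - 1).
Then b_{p+1} = 7·b_p - 12·(-5)^p = 7·((-5)^p + 2·7^(p - 1)) - 12·(-5)^p = (-5)^(p + 1) + 2·7^p = (-5)^(p+1) + 2·7^((p+1) - 1),
which is the claimed formula at N = p+1.
This completes the induction.

b_N = (-5)^N + 2·7^(N - 1)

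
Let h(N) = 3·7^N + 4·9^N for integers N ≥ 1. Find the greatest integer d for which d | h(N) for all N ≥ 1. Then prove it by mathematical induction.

d = 3

Computing the first values: h(1) = 57 and h(2) = 471; gcd(57, 471) = 3, so d ≤ 3.
We prove 3 | 3·7^N + 4·9^N for all N ≥ 1 by induction on N.
For the base case N = 1: h(1) = 57 = 3·(19), so 3 | h(1).
Inductive step: suppose the statement holds for some k ≥ 1, i.e. 3 | h(k). Then
h(k+1) − 9·h(k) = (3·7^(k+1) + 4·9^(k+1)) − 9·(3·7^k + 4·9^k) = (3)·7^k·(7 − 9) = (-6)·7^k. Since 3 | h(k) by the inductive hypothesis, 3 | 9·h(k); and 3 | -6 since -6 = 3·-2. Therefore 3 | h(k+1).
By induction, the statement is established for all N ≥ 1.
Therefore the largest such d is 3.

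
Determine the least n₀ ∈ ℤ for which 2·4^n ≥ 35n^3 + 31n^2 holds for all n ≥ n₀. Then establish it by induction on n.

At n = 6: 8192 < 8676, so the inequality fails and n₀ ≥ 7. We prove 2·4^n ≥ 35n^3 + 31n^2 for all n ≥ 7.
When n = 7: 2·4^n = 32768 and 35n^3 + 31n^2 = 13524, so 32768 ≥ 13524.
Suppose the result is true for n = r, so 2·4^r ≥ 35r^3 + 31r^2.
Then 2·4^(r + 1) = 4·(2·4^r) ≥ 4·(35r^3 + 31r^2).
Also, for r ≥ 7 we have 4·(35r^3 + 31r^2) ≥ 35(r+1)^3 + 31(r+1)^2, since 4·(35r^3 + 31r^2) − (35(r+1)^3 + 31(r+1)^2) = 105r^3 - 12r^2 - 167r - 66, which is nonnegative for all r ≥ 7.
Combining, 2·4^(r + 1) ≥ 35(r+1)^3 + 31(r+1)^2.
By the principle of mathematical induction, the result holds for all n ≥ 7.
Hence the smallest such n₀ is 7.

n₀ = 7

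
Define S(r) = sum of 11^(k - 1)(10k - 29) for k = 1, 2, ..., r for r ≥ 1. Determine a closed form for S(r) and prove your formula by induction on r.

We claim S(r) = 11^r(r - 3) + 3 for all r ≥ 1.
Base case (r = 1): S(1) = -19, and the closed form gives -19. They agree.
For the inductive step, assume it holds for an arbitrary k ≥ 1, so S(k) = 11^k(k - 3) + 3.
Then S(k+1) = S(k) + (11^k(10k - 19)) = (11^k(k - 3) + 3) + (11^k(10k - 19)).
Simplifying, S(k+1) = 11·11^k·k - 22·11^k + 3 = 11^(k+1)((k+1) - 3) + 3,
which is the closed form with r = k+1.
Hence, by induction on r, the claim holds for every r ≥ 1.

S(r) = 11^r(r - 3) + 3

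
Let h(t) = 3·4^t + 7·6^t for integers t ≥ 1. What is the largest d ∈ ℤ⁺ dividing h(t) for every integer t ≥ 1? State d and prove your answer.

Computing the first values: h(1) = 54 and h(2) = 300; gcd(54, 300) = 6, so d ≤ 6.
We prove 6 | 3·4^t + 7·6^t for all t ≥ 1 by induction on t.
Base step (t = 1): h(1) = 54 = 6·(9), so 6 | h(1).
Inductive step: assume the claim holds for t = m, i.e. 6 | h(m). Then
h(m+1) − 6·h(m) = (3·4^(m+1) + 7·6^(m+1)) − 6·(3·4^m + 7·6^m) = (3)·4^m·(4 − 6) = (-6)·4^m. Since 6 | h(m) by the inductive hypothesis, 6 | 6·h(m); and 6 | -6 since -6 = 6·-1. Therefore 6 | h(m+1).
This completes the induction.
Therefore the largest such d is 6.

d = 6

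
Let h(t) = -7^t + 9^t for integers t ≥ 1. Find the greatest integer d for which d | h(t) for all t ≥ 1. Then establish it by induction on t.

d = 2

Computing the first values: h(1) = 2 and h(2) = 32; gcd(2, 32) = 2, so d ≤ 2.
We prove 2 | -7^t + 9^t for all t ≥ 1 by induction on t.
When t = 1: h(1) = 2 = 2·(1), so 2 | h(1).
Inductive step: suppose the statement holds for some i ≥ 1, i.e. 2 | h(i). Then
9^{i+1} − 7^{i+1} = 9·9^i − 7·7^i = 9·(9^i − 7^i) + (2)·7^i. The first term is divisible by 2 by the inductive hypothesis, and the second term (2)·7^i is divisible by 2 since 2 | 2. Hence 2 | h(i+1).
By induction, the statement is established for all t ≥ 1.
Therefore the largest such d is 2.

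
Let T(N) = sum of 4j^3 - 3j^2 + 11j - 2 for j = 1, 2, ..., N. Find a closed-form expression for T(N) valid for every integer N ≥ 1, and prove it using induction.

We claim T(N) = N(N^3 + N^2 + 5N + 3) for all N ≥ 1.
For the base case N = 1: T(1) = 10, and the closed form gives 10. They agree.
Inductive step: assume the claim holds for N = j, so T(j) = j(j^3 + j^2 + 5j + 3).
Then T(j+1) = T(j) + (4j^3 + 9j^2 + 17j + 10) = (j(j^3 + j^2 + 5j + 3)) + (4j^3 + 9j^2 + 17j + 10).
Simplifying, T(j+1) = (j + 1)(j^3 + 4j^2 + 10j + 10) = (j+1)((j+1)^3 + (j+1)^2 + 5(j+1) + 3),
which is the closed form with N = j+1.
By induction, the statement is established for all N ≥ 1.

T(N) = N(N^3 + N^2 + 5N + 3)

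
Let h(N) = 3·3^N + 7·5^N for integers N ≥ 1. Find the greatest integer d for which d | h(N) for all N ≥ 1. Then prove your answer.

Computing the first values: h(1) = 44 and h(2) = 202; gcd(44, 202) = 2, so d ≤ 2.
We prove 2 | 3·3^N + 7·5^N for all N ≥ 1 by induction on N.
Base step (N = 1): h(1) = 44 = 2·(22), so 2 | h(1).
Suppose the result is true for N = p, i.e. 2 | h(p). Then
h(p+1) − 5·h(p) = (3·3^(p+1) + 7·5^(p+1)) − 5·(3·3^p + 7·5^p) = (3)·3^p·(3 − 5) = (-6)·3^p. Since 2 | h(p) by the inductive hypothesis, 2 | 5·h(p); and 2 | -6 since -6 = 2·-3. Therefore 2 | h(p+1).
By the principle of mathematical induction, the result holds for all N ≥ 1.
Therefore the largest such d is 2.

d = 2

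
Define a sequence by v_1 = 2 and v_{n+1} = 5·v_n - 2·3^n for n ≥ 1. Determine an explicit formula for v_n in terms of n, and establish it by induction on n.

Computing the first terms: v_1 = 2, v_2 = 4, v_3 = 2. This suggests v_n = 3^n - 5^(n - 1).
When n = 1: the formula gives 2 = 2 = v_1.
Suppose the result is true for n = m, so v_m = 3^m - 5^(m - 1).
Then v_{m+1} = 5·v_m - 2·3^m = 5·(3^m - 5^(m - 1)) - 2·3^m = 3^(m + 1) - 5^m = 3^(m+1) - 5^((m+1) - 1),
which is the claimed formula at n = m+1.
This completes the induction.

v_n = 3^n - 5^(n - 1)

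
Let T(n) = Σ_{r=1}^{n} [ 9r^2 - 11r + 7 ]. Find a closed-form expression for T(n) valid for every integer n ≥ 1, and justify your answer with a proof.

T(n) = n(3n^2 - n + 3)

We claim T(n) = n(3n^2 - n + 3) for all n ≥ 1.
When n = 1: T(1) = 5, and the closed form gives 5. They agree.
Inductive step: assume the claim holds for n = r, so T(r) = r(3r^2 - r + 3).
Then T(r+1) = T(r) + (9r^2 + 7r + 5) = (r(3r^2 - r + 3)) + (9r^2 + 7r + 5).
Simplifying, T(r+1) = (r + 1)(3r^2 + 5r + 5) = (r+1)(3(r+1)^2 - (r+1) + 3),
which is the closed form with n = r+1.
By induction, the statement is established for all n ≥ 1.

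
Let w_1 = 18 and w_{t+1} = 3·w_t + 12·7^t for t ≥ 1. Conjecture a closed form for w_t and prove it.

w_t = -3^t + 3·7^t

Computing the first terms: w_1 = 18, w_2 = 138, w_3 = 1002. This suggests w_t = -3^t + 3·7^t.
When t = 1: the formula gives 18 = 18 = w_1.
Inductive step: assume the claim holds for t = i, so w_i = -3^i + 3·7^i.
Then w_{i+1} = 3·w_i + 12·7^i = 3·(-3^i + 3·7^i) + 12·7^i = -3^(i + 1) + 3·7^(i + 1),
which is the claimed formula at t = i+1.
By the principle of mathematical induction, the result holds for all t ≥ 1.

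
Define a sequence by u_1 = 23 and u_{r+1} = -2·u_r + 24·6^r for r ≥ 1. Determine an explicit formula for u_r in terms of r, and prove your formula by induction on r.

u_r = 5(-2)^(r - 1) + 3·6^r

Computing the first terms: u_1 = 23, u_2 = 98, u_3 = 668. This suggests u_r = 5(-2)^(r - 1) + 3·6^r.
When r = 1: the formula gives 23 = 23 = u_1.
For the inductive step, assume it holds for an arbitrary k ≥ 1, so u_k = 5(-2)^(k - 1) + 3·6^k.
Then u_{k+1} = -2·u_k + 24·6^k = -2·(5(-2)^(k - 1) + 3·6^k) + 24·6^k = 5(-2)^k + 3·6^(k + 1) = 5(-2)^((k+1) - 1) + 3·6^(k+1),
which is the claimed formula at r = k+1.
Hence, by induction on r, the claim holds for every r ≥ 1.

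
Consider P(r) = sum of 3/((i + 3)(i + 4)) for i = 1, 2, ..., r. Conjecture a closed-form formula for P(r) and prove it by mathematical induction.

P(r) = 3r/(4(r + 4))

We claim P(r) = 3r/(4(r + 4)) for all r ≥ 1.
When r = 1: P(1) = 3/20, and the closed form gives 3/20. They agree.
Suppose the result is true for r = i, so P(i) = 3i/(4(i + 4)).
Then P(i+1) = P(i) + (3/((i + 4)(i + 5))) = (3i/(4(i + 4))) + (3/((i + 4)(i + 5))).
Simplifying, P(i+1) = 3(i + 1)/(4(i + 5)) = 3(i+1)/(4((i+1) + 4)),
which is the closed form with r = i+1.
By induction, the statement is established for all r ≥ 1.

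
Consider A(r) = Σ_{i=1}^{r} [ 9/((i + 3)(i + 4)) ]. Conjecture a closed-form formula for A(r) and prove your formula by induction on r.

We claim A(r) = 9r/(4(r + 4)) for all r ≥ 1.
When r = 1: A(1) = 9/20, and the closed form gives 9/20. They agree.
Inductive step: suppose the statement holds for some i ≥ 1, so A(i) = 9i/(4(i + 4)).
Then A(i+1) = A(i) + (9/((i + 4)(i + 5))) = (9i/(4(i + 4))) + (9/((i + 4)(i + 5))).
Simplifying, A(i+1) = 9(i + 1)/(4(i + 5)) = 9(i+1)/(4((i+1) + 4)),
which is the closed form with r = i+1.
By the principle of mathematical induction, the result holds for all r ≥ 1.

A(r) = 9r/(4(r + 4))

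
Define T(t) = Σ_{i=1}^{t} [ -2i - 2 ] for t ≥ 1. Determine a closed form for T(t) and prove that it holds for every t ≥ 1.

We claim T(t) = -t(t + 3) for all t ≥ 1.
Base case (t = 1): T(1) = -4, and the closed form gives -4. They agree.
Suppose the result is true for t = i, so T(i) = i(-i - 3).
Then T(i+1) = T(i) + (-2i - 4) = (i(-i - 3)) + (-2i - 4).
Simplifying, T(i+1) = -(i + 1)(i + 4) = -(i+1)((i+1) + 3),
which is the closed form with t = i+1.
By induction, the statement is established for all t ≥ 1.

T(t) = -t(t + 3)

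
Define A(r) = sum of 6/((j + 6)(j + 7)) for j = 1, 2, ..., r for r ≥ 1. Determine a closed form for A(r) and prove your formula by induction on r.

We claim A(r) = 6r/(7(r + 7)) for all r ≥ 1.
When r = 1: A(1) = 3/28, and the closed form gives 3/28. They agree.
For the inductive step, assume it holds for an arbitrary j ≥ 1, so A(j) = 6j/(7(j + 7)).
Then A(j+1) = A(j) + (6/((j + 7)(j + 8))) = (6j/(7(j + 7))) + (6/((j + 7)(j + 8))).
Simplifying, A(j+1) = 6(j + 1)/(7(j + 8)) = 6(j+1)/(7((j+1) + 7)),
which is the closed form with r = j+1.
This completes the induction.

A(r) = 6r/(7(r + 7))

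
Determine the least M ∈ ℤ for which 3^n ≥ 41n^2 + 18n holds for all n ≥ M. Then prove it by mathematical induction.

At n = 6: 729 < 1584, so the inequality fails and M ≥ 7. We prove 3^n ≥ 41n^2 + 18n for all n ≥ 7.
Base case (n = 7): 3^n = 2187 and 41n^2 + 18n = 2135, so 2187 ≥ 2135.
Inductive step: assume the claim holds for n = i, so 3^i ≥ 41i^2 + 18i.
Then 3^(i + 1) = 3·(3^i) ≥ 3·(41i^2 + 18i).
Also, for i ≥ 7 we have 3·(41i^2 + 18i) ≥ 41(i+1)^2 + 18(i+1), since 3·(41i^2 + 18i) − (41(i+1)^2 + 18(i+1)) = 82i^2 - 46i - 59, which is nonnegative for all i ≥ 7.
Combining, 3^(i + 1) ≥ 41(i+1)^2 + 18(i+1).
Hence, by induction on n, the claim holds for every n ≥ 7.
Hence the smallest such M is 7.

M = 7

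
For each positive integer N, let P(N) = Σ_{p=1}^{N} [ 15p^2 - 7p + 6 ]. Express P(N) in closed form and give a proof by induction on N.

We claim P(N) = N(5N^2 + 4N + 5) for all N ≥ 1.
For the base case N = 1: P(1) = 14, and the closed form gives 14. They agree.
For the inductive step, assume it holds for an arbitrary p ≥ 1, so P(p) = p(5p^2 + 4p + 5).
Then P(p+1) = P(p) + (15p^2 + 23p + 14) = (p(5p^2 + 4p + 5)) + (15p^2 + 23p + 14).
Simplifying, P(p+1) = (p + 1)(5p^2 + 14p + 14) = (p+1)(5(p+1)^2 + 4(p+1) + 5),
which is the closed form with N = p+1.
Hence, by induction on N, the claim holds for every N ≥ 1.

P(N) = N(5N^2 + 4N + 5)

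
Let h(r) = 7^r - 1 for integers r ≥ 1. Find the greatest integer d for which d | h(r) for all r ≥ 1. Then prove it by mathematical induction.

Computing the first values: h(1) = 6 and h(2) = 48; gcd(6, 48) = 6, so d ≤ 6.
We prove 6 | 7^r - 1 for all r ≥ 1 by induction on r.
When r = 1: h(1) = 6 = 6·(1), so 6 | h(1).
Inductive step: assume the claim holds for r = p, i.e. 6 | h(p). Then
7^{p+1} − 1^{p+1} = 7·7^p − 1·1^p = 7·(7^p − 1^p) + (6)·1^p. The first term is divisible by 6 by the inductive hypothesis, and the second term (6)·1^p is divisible by 6 since 6 | 6. Hence 6 | h(p+1).
By the principle of mathematical induction, the result holds for all r ≥ 1.
Therefore the largest such d is 6.

d = 6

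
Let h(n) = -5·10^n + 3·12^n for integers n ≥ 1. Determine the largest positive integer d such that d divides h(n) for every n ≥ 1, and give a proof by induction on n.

Computing the first values: h(1) = -14 and h(2) = -68; gcd(-14, -68) = 2, so d ≤ 2.
We prove 2 | -5·10^n + 3·12^n for all n ≥ 1 by induction on n.
For the base case n = 1: h(1) = -14 = 2·(-7), so 2 | h(1).
Inductive step: assume the claim holds for n = p, i.e. 2 | h(p). Then
h(p+1) − 12·h(p) = (-5·10^(p+1) + 3·12^(p+1)) − 12·(-5·10^p + 3·12^p) = (-5)·10^p·(10 − 12) = (10)·10^p. Since 2 | h(p) by the inductive hypothesis, 2 | 12·h(p); and 2 | 10 since 10 = 2·5. Therefore 2 | h(p+1).
By induction, the statement is established for all n ≥ 1.
Therefore the largest such d is 2.

d = 2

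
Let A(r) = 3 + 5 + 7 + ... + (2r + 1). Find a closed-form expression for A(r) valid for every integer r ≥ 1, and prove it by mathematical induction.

We claim A(r) = r(r + 2) for all r ≥ 1.
Base step (r = 1): A(1) = 3, and the closed form gives 3. They agree.
Suppose the result is true for r = k, so A(k) = k(k + 2).
Then A(k+1) = A(k) + (2k + 3) = (k(k + 2)) + (2k + 3).
Simplifying, A(k+1) = (k + 1)(k + 3) = (k+1)((k+1) + 2),
which is the closed form with r = k+1.
Hence, by induction on r, the claim holds for every r ≥ 1.

A(r) = r(r + 2)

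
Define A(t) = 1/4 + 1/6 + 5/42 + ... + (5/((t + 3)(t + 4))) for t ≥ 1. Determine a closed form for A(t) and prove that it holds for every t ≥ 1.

A(t) = 5t/(4(t + 4))

We claim A(t) = 5t/(4(t + 4)) for all t ≥ 1.
When t = 1: A(1) = 1/4, and the closed form gives 1/4. They agree.
For the inductive step, assume it holds for an arbitrary k ≥ 1, so A(k) = 5k/(4(k + 4)).
Then A(k+1) = A(k) + (5/((k + 4)(k + 5))) = (5k/(4(k + 4))) + (5/((k + 4)(k + 5))).
Simplifying, A(k+1) = 5(k + 1)/(4(k + 5)) = 5(k+1)/(4((k+1) + 4)),
which is the closed form with t = k+1.
By the principle of mathematical induction, the result holds for all t ≥ 1.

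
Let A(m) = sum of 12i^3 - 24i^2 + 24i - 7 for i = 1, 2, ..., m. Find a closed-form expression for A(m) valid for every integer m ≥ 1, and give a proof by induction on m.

We claim A(m) = m(3m^3 - 2m^2 + 3m + 1) for all m ≥ 1.
For the base case m = 1: A(1) = 5, and the closed form gives 5. They agree.
For the inductive step, assume it holds for an arbitrary i ≥ 1, so A(i) = i(3i^3 - 2i^2 + 3i + 1).
Then A(i+1) = A(i) + (12i^3 + 12i^2 + 12i + 5) = (i(3i^3 - 2i^2 + 3i + 1)) + (12i^3 + 12i^2 + 12i + 5).
Simplifying, A(i+1) = (i + 1)(3i^3 + 7i^2 + 8i + 5) = (i+1)(3(i+1)^3 - 2(i+1)^2 + 3(i+1) + 1),
which is the closed form with m = i+1.
This completes the induction.

A(m) = m(3m^3 - 2m^2 + 3m + 1)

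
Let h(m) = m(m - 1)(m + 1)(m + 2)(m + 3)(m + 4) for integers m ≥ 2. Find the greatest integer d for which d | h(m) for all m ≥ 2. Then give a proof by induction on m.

Computing the first values: h(2) = 720 and h(3) = 5040; gcd(720, 5040) = 720, so d ≤ 720.
We prove 720 | m(m - 1)(m + 1)(m + 2)(m + 3)(m + 4) for all m ≥ 2 by induction on m.
When m = 2: h(2) = 720 = 720·(1), so 720 | h(2).
Inductive step: suppose the statement holds for some k ≥ 2, i.e. 720 | h(k). Then
h(k+1) − h(k) = k·(k+1)·(k+2)·(k+3)·(k+4)·(k+5) − (k-1)·k·(k+1)·(k+2)·(k+3)·(k+4) = k·(k+1)·(k+2)·(k+3)·(k+4)·[(k+5) − (k-1)] = 6·k·(k+1)·(k+2)·(k+3)·(k+4). The product of 5 consecutive integers is divisible by (5)! = 120, so h(k+1) − h(k) is divisible by 6·120 = 720. By the inductive hypothesis 720 | h(k), hence 720 | h(k+1).
By the principle of mathematical induction, the result holds for all m ≥ 2.
Therefore the largest such d is 720.

d = 720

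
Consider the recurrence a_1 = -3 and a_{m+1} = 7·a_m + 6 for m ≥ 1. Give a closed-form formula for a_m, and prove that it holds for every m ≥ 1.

Computing the first terms: a_1 = -3, a_2 = -15, a_3 = -99. This suggests a_m = -2·7^(m - 1) - 1.
When m = 1: the formula gives -3 = -3 = a_1.
Suppose the result is true for m = r, so a_r = -2·7^(r - 1) - 1.
Then a_{r+1} = 7·a_r + 6 = 7·(-2·7^(r - 1) - 1) + 6 = -2·7^r - 1 = -2·7^((r+1) - 1) - 1,
which is the claimed formula at m = r+1.
Hence, by induction on m, the claim holds for every m ≥ 1.

a_m = -2·7^(m - 1) - 1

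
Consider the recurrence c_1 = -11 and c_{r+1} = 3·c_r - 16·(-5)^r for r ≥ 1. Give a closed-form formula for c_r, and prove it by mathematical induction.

c_r = 2(-5)^r - 3^(r - 1)

Computing the first terms: c_1 = -11, c_2 = 47, c_3 = -259. This suggests c_r = 2(-5)^r - 3^(r - 1).
Base step (r = 1): the formula gives -11 = -11 = c_1.
Suppose the result is true for r = p, so c_p = 2(-5)^p - 3^(p - 1).
Then c_{p+1} = 3·c_p - 16·(-5)^p = 3·(2(-5)^p - 3^(p - 1)) - 16·(-5)^p = 2(-5)^(p + 1) - 3^p = 2(-5)^(p+1) - 3^((p+1) - 1),
which is the claimed formula at r = p+1.
By the principle of mathematical induction, the result holds for all r ≥ 1.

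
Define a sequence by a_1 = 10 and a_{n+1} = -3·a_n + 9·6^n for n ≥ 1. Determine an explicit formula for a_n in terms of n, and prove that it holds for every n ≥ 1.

Computing the first terms: a_1 = 10, a_2 = 24, a_3 = 252. This suggests a_n = 4(-3)^(n - 1) + 6^n.
Base step (n = 1): the formula gives 10 = 10 = a_1.
Suppose the result is true for n = i, so a_i = 4(-3)^(i - 1) + 6^i.
Then a_{i+1} = -3·a_i + 9·6^i = -3·(4(-3)^(i - 1) + 6^i) + 9·6^i = 4(-3)^i + 6^(i + 1) = 4(-3)^((i+1) - 1) + 6^(i+1),
which is the claimed formula at n = i+1.
By the principle of mathematical induction, the result holds for all n ≥ 1.

a_n = 4(-3)^(n - 1) + 6^n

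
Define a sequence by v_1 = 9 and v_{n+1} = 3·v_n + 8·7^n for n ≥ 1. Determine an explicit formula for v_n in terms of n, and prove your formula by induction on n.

Computing the first terms: v_1 = 9, v_2 = 83, v_3 = 641. This suggests v_n = -5·3^(n - 1) + 2·7^n.
When n = 1: the formula gives 9 = 9 = v_1.
Suppose the result is true for n = i, so v_i = -5·3^(i - 1) + 2·7^i.
Then v_{i+1} = 3·v_i + 8·7^i = 3·(-5·3^(i - 1) + 2·7^i) + 8·7^i = -5·3^i + 2·7^(i + 1) = -5·3^((i+1) - 1) + 2·7^(i+1),
which is the claimed formula at n = i+1.
This completes the induction.

v_n = -5·3^(n - 1) + 2·7^n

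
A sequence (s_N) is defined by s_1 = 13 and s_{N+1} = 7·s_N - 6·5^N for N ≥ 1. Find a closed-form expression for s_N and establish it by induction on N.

s_N = 3·5^N - 2·7^(N - 1)

Computing the first terms: s_1 = 13, s_2 = 61, s_3 = 277. This suggests s_N = 3·5^N - 2·7^(N - 1).
When N = 1: the formula gives 13 = 13 = s_1.
For the inductive step, assume it holds for an arbitrary k ≥ 1, so s_k = 3·5^k - 2·7^(k - 1).
Then s_{k+1} = 7·s_k - 6·5^k = 7·(3·5^k - 2·7^(k - 1)) - 6·5^k = 3·5^(k + 1) - 2·7^k = 3·5^(k+1) - 2·7^((k+1) - 1),
which is the claimed formula at N = k+1.
This completes the induction.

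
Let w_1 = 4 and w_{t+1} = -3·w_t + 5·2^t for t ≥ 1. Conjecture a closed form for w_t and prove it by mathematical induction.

Computing the first terms: w_1 = 4, w_2 = -2, w_3 = 26. This suggests w_t = 2(-3)^(t - 1) + 2^t.
For the base case t = 1: the formula gives 4 = 4 = w_1.
For the inductive step, assume it holds for an arbitrary k ≥ 1, so w_k = 2(-3)^(k - 1) + 2^k.
Then w_{k+1} = -3·w_k + 5·2^k = -3·(2(-3)^(k - 1) + 2^k) + 5·2^k = 2(-3)^k + 2^(k + 1) = 2(-3)^((k+1) - 1) + 2^(k+1),
which is the claimed formula at t = k+1.
By induction, the statement is established for all t ≥ 1.

w_t = 2(-3)^(t - 1) + 2^t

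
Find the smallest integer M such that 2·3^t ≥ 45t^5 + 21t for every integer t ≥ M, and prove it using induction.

At t = 15: 28697814 < 34172190, so the inequality fails and M ≥ 16. We prove 2·3^t ≥ 45t^5 + 21t for all t ≥ 16.
Base step (t = 16): 2·3^t = 86093442 and 45t^5 + 21t = 47186256, so 86093442 ≥ 47186256.
For the inductive step, assume it holds for an arbitrary i ≥ 16, so 2·3^i ≥ 45i^5 + 21i.
Then 2·3^(i + 1) = 3·(2·3^i) ≥ 3·(45i^5 + 21i).
Also, for i ≥ 16 we have 3·(45i^5 + 21i) ≥ 45(i+1)^5 + 21(i+1), since 3·(45i^5 + 21i) − (45(i+1)^5 + 21(i+1)) = 90i^5 - 225i^4 - 450i^3 - 450i^2 - 183i - 66, which is nonnegative for all i ≥ 16.
Combining, 2·3^(i + 1) ≥ 45(i+1)^5 + 21(i+1).
By induction, the statement is established for all t ≥ 16.
Hence the smallest such M is 16.

M = 16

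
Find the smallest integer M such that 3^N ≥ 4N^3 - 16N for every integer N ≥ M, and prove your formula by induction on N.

M = 7

At N = 6: 729 < 768, so the inequality fails and M ≥ 7. We prove 3^N ≥ 4N^3 - 16N for all N ≥ 7.
For the base case N = 7: 3^N = 2187 and 4N^3 - 16N = 1260, so 2187 ≥ 1260.
Suppose the result is true for N = i, so 3^i ≥ 4i^3 - 16i.
Then 3^(i + 1) = 3·(3^i) ≥ 3·(4i^3 - 16i).
Also, for i ≥ 7 we have 3·(4i^3 - 16i) ≥ 4(i+1)^3 - 16(i+1), since 3·(4i^3 - 16i) − (4(i+1)^3 - 16(i+1)) = 8i^3 - 12i^2 - 44i + 12, which is nonnegative for all i ≥ 7.
Combining, 3^(i + 1) ≥ 4(i+1)^3 - 16(i+1).
By induction, the statement is established for all N ≥ 7.
Hence the smallest such M is 7.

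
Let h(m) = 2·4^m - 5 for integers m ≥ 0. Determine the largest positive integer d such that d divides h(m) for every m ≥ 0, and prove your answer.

d = 3

Computing the first values: h(0) = -3 and h(1) = 3; gcd(-3, 3) = 3, so d ≤ 3.
We prove 3 | 2·4^m - 5 for all m ≥ 0 by induction on m.
When m = 0: h(0) = -3 = 3·(-1), so 3 | h(0).
For the inductive step, assume it holds for an arbitrary i ≥ 0, i.e. 3 | h(i). Then
h(i+1) = 2·4^(i+1) - 5 = 4·(2·4^i - 5) + 15 = 4·h(i) + 15. The first term is divisible by 3 by the inductive hypothesis, and 15 is divisible by 3. Hence 3 | h(i+1).
This completes the induction.
Therefore the largest such d is 3.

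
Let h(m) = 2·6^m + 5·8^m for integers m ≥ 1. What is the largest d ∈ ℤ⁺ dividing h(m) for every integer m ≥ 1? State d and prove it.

d = 4

Computing the first values: h(1) = 52 and h(2) = 392; gcd(52, 392) = 4, so d ≤ 4.
We prove 4 | 2·6^m + 5·8^m for all m ≥ 1 by induction on m.
When m = 1: h(1) = 52 = 4·(13), so 4 | h(1).
For the inductive step, assume it holds for an arbitrary r ≥ 1, i.e. 4 | h(r). Then
h(r+1) − 8·h(r) = (2·6^(r+1) + 5·8^(r+1)) − 8·(2·6^r + 5·8^r) = (2)·6^r·(6 − 8) = (-4)·6^r. Since 4 | h(r) by the inductive hypothesis, 4 | 8·h(r); and 4 | -4 since -4 = 4·-1. Therefore 4 | h(r+1).
This completes the induction.
Therefore the largest such d is 4.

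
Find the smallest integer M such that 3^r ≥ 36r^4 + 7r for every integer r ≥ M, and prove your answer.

M = 13

At r = 12: 531441 < 746580, so the inequality fails and M ≥ 13. We prove 3^r ≥ 36r^4 + 7r for all r ≥ 13.
Base case (r = 13): 3^r = 1594323 and 36r^4 + 7r = 1028287, so 1594323 ≥ 1028287.
Inductive step: assume the claim holds for r = j, so 3^j ≥ 36j^4 + 7j.
Then 3^(j + 1) = 3·(3^j) ≥ 3·(36j^4 + 7j).
Also, for j ≥ 13 we have 3·(36j^4 + 7j) ≥ 36(j+1)^4 + 7(j+1), since 3·(36j^4 + 7j) − (36(j+1)^4 + 7(j+1)) = 72j^4 - 144j^3 - 216j^2 - 130j - 43, which is nonnegative for all j ≥ 13.
Combining, 3^(j + 1) ≥ 36(j+1)^4 + 7(j+1).
By the principle of mathematical induction, the result holds for all r ≥ 13.
Hence the smallest such M is 13.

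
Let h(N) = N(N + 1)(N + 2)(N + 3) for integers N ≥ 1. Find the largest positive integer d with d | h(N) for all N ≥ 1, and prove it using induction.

d = 24

Computing the first values: h(1) = 24 and h(2) = 120; gcd(24, 120) = 24, so d ≤ 24.
We prove 24 | N(N + 1)(N + 2)(N + 3) for all N ≥ 1 by induction on N.
For the base case N = 1: h(1) = 24 = 24·(1), so 24 | h(1).
Suppose the result is true for N = k, i.e. 24 | h(k). Then
h(k+1) − h(k) = (k+1)·(k+2)·(k+3)·(k+4) − k·(k+1)·(k+2)·(k+3) = (k+1)·(k+2)·(k+3)·[(k+4) − k] = 4·(k+1)·(k+2)·(k+3). The product of 3 consecutive integers is divisible by (3)! = 6, so h(k+1) − h(k) is divisible by 4·6 = 24. By the inductive hypothesis 24 | h(k), hence 24 | h(k+1).
This completes the induction.
Therefore the largest such d is 24.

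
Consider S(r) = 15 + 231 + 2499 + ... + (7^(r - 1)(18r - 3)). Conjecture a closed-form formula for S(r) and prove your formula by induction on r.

S(r) = 7^r(3r - 1) + 1

We claim S(r) = 7^r(3r - 1) + 1 for all r ≥ 1.
Base case (r = 1): S(1) = 15, and the closed form gives 15. They agree.
For the inductive step, assume it holds for an arbitrary i ≥ 1, so S(i) = 7^i(3i - 1) + 1.
Then S(i+1) = S(i) + (7^i(18i + 15)) = (7^i(3i - 1) + 1) + (7^i(18i + 15)).
Simplifying, S(i+1) = 21·7^i·i + 14·7^i + 1 = 7^(i+1)(3(i+1) - 1) + 1,
which is the closed form with r = i+1.
By the principle of mathematical induction, the result holds for all r ≥ 1.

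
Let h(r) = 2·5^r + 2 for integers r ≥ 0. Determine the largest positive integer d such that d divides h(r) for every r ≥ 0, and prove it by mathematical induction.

d = 4

Computing the first values: h(0) = 4 and h(1) = 12; gcd(4, 12) = 4, so d ≤ 4.
We prove 4 | 2·5^r + 2 for all r ≥ 0 by induction on r.
When r = 0: h(0) = 4 = 4·(1), so 4 | h(0).
Inductive step: assume the claim holds for r = j, i.e. 4 | h(j). Then
h(j+1) = 2·5^(j+1) + 2 = 5·(2·5^j + 2) - 8 = 5·h(j) - 8. The first term is divisible by 4 by the inductive hypothesis, and -8 is divisible by 4. Hence 4 | h(j+1).
Hence, by induction on r, the claim holds for every r ≥ 0.
Therefore the largest such d is 4.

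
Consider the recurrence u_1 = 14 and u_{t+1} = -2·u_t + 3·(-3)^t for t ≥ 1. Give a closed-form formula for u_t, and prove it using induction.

u_t = 5(-2)^(t - 1) + (-3)^(t + 1)

Computing the first terms: u_1 = 14, u_2 = -37, u_3 = 101. This suggests u_t = 5(-2)^(t - 1) + (-3)^(t + 1).
Base step (t = 1): the formula gives 14 = 14 = u_1.
For the inductive step, assume it holds for an arbitrary j ≥ 1, so u_j = 5(-2)^(j - 1) + (-3)^(j + 1).
Then u_{j+1} = -2·u_j + 3·(-3)^j = -2·(5(-2)^(j - 1) + (-3)^(j + 1)) + 3·(-3)^j = 5(-2)^j + (-3)^(j + 2) = 5(-2)^((j+1) - 1) + (-3)^((j+1) + 1),
which is the claimed formula at t = j+1.
By the principle of mathematical induction, the result holds for all t ≥ 1.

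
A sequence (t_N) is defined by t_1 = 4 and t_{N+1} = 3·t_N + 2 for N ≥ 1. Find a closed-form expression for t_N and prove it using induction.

Computing the first terms: t_1 = 4, t_2 = 14, t_3 = 44. This suggests t_N = 5·3^(N - 1) - 1.
Base step (N = 1): the formula gives 4 = 4 = t_1.
For the inductive step, assume it holds for an arbitrary m ≥ 1, so t_m = 5·3^(m - 1) - 1.
Then t_{m+1} = 3·t_m + 2 = 3·(5·3^(m - 1) - 1) + 2 = 5·3^m - 1 = 5·3^((m+1) - 1) - 1,
which is the claimed formula at N = m+1.
Hence, by induction on N, the claim holds for every N ≥ 1.

t_N = 5·3^(N - 1) - 1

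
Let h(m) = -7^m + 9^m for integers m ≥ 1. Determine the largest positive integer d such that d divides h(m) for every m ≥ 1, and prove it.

d = 2

Computing the first values: h(1) = 2 and h(2) = 32; gcd(2, 32) = 2, so d ≤ 2.
We prove 2 | -7^m + 9^m for all m ≥ 1 by induction on m.
Base step (m = 1): h(1) = 2 = 2·(1), so 2 | h(1).
Inductive step: assume the claim holds for m = p, i.e. 2 | h(p). Then
9^{p+1} − 7^{p+1} = 9·9^p − 7·7^p = 9·(9^p − 7^p) + (2)·7^p. The first term is divisible by 2 by the inductive hypothesis, and the second term (2)·7^p is divisible by 2 since 2 | 2. Hence 2 | h(p+1).
By induction, the statement is established for all m ≥ 1.
Therefore the largest such d is 2.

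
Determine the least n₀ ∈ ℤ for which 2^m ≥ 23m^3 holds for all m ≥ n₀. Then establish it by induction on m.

At m = 16: 65536 < 94208, so the inequality fails and n₀ ≥ 17. We prove 2^m ≥ 23m^3 for all m ≥ 17.
Base step (m = 17): 2^m = 131072 and 23m^3 = 112999, so 131072 ≥ 112999.
Inductive step: assume the claim holds for m = k, so 2^k ≥ 23k^3.
Then 2^(k + 1) = 2·(2^k) ≥ 2·(23k^3).
Also, for k ≥ 17 we have 2·(23k^3) ≥ 23(k+1)^3, since 2 ≥ (1 + 1/k)^3 for all k ≥ 17.
Combining, 2^(k + 1) ≥ 23(k+1)^3.
This completes the induction.
Hence the smallest such n₀ is 17.

n₀ = 17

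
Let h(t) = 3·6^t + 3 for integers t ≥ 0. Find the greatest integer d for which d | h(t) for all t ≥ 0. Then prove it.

Computing the first values: h(0) = 6 and h(1) = 21; gcd(6, 21) = 3, so d ≤ 3.
We prove 3 | 3·6^t + 3 for all t ≥ 0 by induction on t.
For the base case t = 0: h(0) = 6 = 3·(2), so 3 | h(0).
Inductive step: assume the claim holds for t = i, i.e. 3 | h(i). Then
h(i+1) = 3·6^(i+1) + 3 = 6·(3·6^i + 3) - 15 = 6·h(i) - 15. The first term is divisible by 3 by the inductive hypothesis, and -15 is divisible by 3. Hence 3 | h(i+1).
Hence, by induction on t, the claim holds for every t ≥ 0.
Therefore the largest such d is 3.

d = 3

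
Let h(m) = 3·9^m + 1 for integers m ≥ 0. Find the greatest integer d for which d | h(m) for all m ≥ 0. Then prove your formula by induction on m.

d = 4

Computing the first values: h(0) = 4 and h(1) = 28; gcd(4, 28) = 4, so d ≤ 4.
We prove 4 | 3·9^m + 1 for all m ≥ 0 by induction on m.
Base step (m = 0): h(0) = 4 = 4·(1), so 4 | h(0).
Inductive step: suppose the statement holds for some i ≥ 0, i.e. 4 | h(i). Then
h(i+1) = 3·9^(i+1) + 1 = 9·(3·9^i + 1) - 8 = 9·h(i) - 8. The first term is divisible by 4 by the inductive hypothesis, and -8 is divisible by 4. Hence 4 | h(i+1).
This completes the induction.
Therefore the largest such d is 4.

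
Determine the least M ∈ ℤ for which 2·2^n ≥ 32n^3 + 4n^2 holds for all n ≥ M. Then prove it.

M = 17

At n = 16: 131072 < 132096, so the inequality fails and M ≥ 17. We prove 2·2^n ≥ 32n^3 + 4n^2 for all n ≥ 17.
Base case (n = 17): 2·2^n = 262144 and 32n^3 + 4n^2 = 158372, so 262144 ≥ 158372.
For the inductive step, assume it holds for an arbitrary p ≥ 17, so 2·2^p ≥ 32p^3 + 4p^2.
Then 2·2^(p + 1) = 2·(2·2^p) ≥ 2·(32p^3 + 4p^2).
Also, for p ≥ 17 we have 2·(32p^3 + 4p^2) ≥ 32(p+1)^3 + 4(p+1)^2, since 2·(32p^3 + 4p^2) − (32(p+1)^3 + 4(p+1)^2) = 32p^3 - 92p^2 - 104p - 36, which is nonnegative for all p ≥ 17.
Combining, 2·2^(p + 1) ≥ 32(p+1)^3 + 4(p+1)^2.
By induction, the statement is established for all n ≥ 17.
Hence the smallest such M is 17.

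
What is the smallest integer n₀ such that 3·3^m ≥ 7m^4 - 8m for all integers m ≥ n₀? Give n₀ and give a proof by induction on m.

At m = 8: 19683 < 28608, so the inequality fails and n₀ ≥ 9. We prove 3·3^m ≥ 7m^4 - 8m for all m ≥ 9.
Base step (m = 9): 3·3^m = 59049 and 7m^4 - 8m = 45855, so 59049 ≥ 45855.
Inductive step: assume the claim holds for m = r, so 3·3^r ≥ 7r^4 - 8r.
Then 3·3^(r + 1) = 3·(3·3^r) ≥ 3·(7r^4 - 8r).
Also, for r ≥ 9 we have 3·(7r^4 - 8r) ≥ 7(r+1)^4 - 8(r+1), since 3·(7r^4 - 8r) − (7(r+1)^4 - 8(r+1)) = 14r^4 - 28r^3 - 42r^2 - 44r + 1, which is nonnegative for all r ≥ 9.
Combining, 3·3^(r + 1) ≥ 7(r+1)^4 - 8(r+1).
This completes the induction.
Hence the smallest such n₀ is 9.

n₀ = 9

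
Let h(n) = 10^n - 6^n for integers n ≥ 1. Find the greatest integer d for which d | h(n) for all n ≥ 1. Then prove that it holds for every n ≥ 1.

d = 4

Computing the first values: h(1) = 4 and h(2) = 64; gcd(4, 64) = 4, so d ≤ 4.
We prove 4 | 10^n - 6^n for all n ≥ 1 by induction on n.
When n = 1: h(1) = 4 = 4·(1), so 4 | h(1).
For the inductive step, assume it holds for an arbitrary i ≥ 1, i.e. 4 | h(i). Then
10^{i+1} − 6^{i+1} = 10·10^i − 6·6^i = 10·(10^i − 6^i) + (4)·6^i. The first term is divisible by 4 by the inductive hypothesis, and the second term (4)·6^i is divisible by 4 since 4 | 4. Hence 4 | h(i+1).
By induction, the statement is established for all n ≥ 1.
Therefore the largest such d is 4.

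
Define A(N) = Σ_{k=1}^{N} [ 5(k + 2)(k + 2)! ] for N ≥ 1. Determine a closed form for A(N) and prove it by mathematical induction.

A(N) = 5(N + 3)! - 30

We claim A(N) = 5(N + 3)! - 30 for all N ≥ 1.
For the base case N = 1: A(1) = 90, and the closed form gives 90. They agree.
Inductive step: suppose the statement holds for some k ≥ 1, so A(k) = 5(k + 3)! - 30.
Then A(k+1) = A(k) + (5(k + 3)(k + 3)!) = (5(k + 3)! - 30) + (5(k + 3)(k + 3)!).
Simplifying, A(k+1) = 5((k+1) + 3)! - 30,
which is the closed form with N = k+1.
By induction, the statement is established for all N ≥ 1.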